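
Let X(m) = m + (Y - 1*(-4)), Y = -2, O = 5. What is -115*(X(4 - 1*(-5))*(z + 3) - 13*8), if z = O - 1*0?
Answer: 1840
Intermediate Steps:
z = 5 (z = 5 - 1*0 = 5 + 0 = 5)
X(m) = 2 + m (X(m) = m + (-2 - 1*(-4)) = m + (-2 + 4) = m + 2 = 2 + m)
-115*(X(4 - 1*(-5))*(z + 3) - 13*8) = -115*((2 + (4 - 1*(-5)))*(5 + 3) - 13*8) = -115*((2 + (4 + 5))*8 - 104) = -115*((2 + 9)*8 - 104) = -115*(11*8 - 104) = -115*(88 - 104) = -115*(-16) = 1840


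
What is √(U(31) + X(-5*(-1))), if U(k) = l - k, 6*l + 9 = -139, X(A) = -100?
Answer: I*√1401/3 ≈ 12.477*I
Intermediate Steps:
l = -74/3 (l = -3/2 + (⅙)*(-139) = -3/2 - 139/6 = -74/3 ≈ -24.667)
U(k) = -74/3 - k
√(U(31) + X(-5*(-1))) = √((-74/3 - 1*31) - 100) = √((-74/3 - 31) - 100) = √(-167/3 - 100) = √(-467/3) = I*√1401/3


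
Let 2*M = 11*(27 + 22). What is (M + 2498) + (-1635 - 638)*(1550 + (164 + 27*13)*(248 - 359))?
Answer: 252831325/2 ≈ 1.2642e+8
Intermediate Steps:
M = 539/2 (M = (11*(27 + 22))/2 = (11*49)/2 = (½)*539 = 539/2 ≈ 269.50)
(M + 2498) + (-1635 - 638)*(1550 + (164 + 27*13)*(248 - 359)) = (539/2 + 2498) + (-1635 - 638)*(1550 + (164 + 27*13)*(248 - 359)) = 5535/2 - 2273*(1550 + (164 + 351)*(-111)) = 5535/2 - 2273*(1550 + 515*(-111)) = 5535/2 - 2273*(1550 - 57165) = 5535/2 - 2273*(-55615) = 5535/2 + 126412895 = 252831325/2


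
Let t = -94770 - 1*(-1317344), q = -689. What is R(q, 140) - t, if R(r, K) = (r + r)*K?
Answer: -1415494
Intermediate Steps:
R(r, K) = 2*K*r (R(r, K) = (2*r)*K = 2*K*r)
t = 1222574 (t = -94770 + 1317344 = 1222574)
R(q, 140) - t = 2*140*(-689) - 1*1222574 = -192920 - 1222574 = -1415494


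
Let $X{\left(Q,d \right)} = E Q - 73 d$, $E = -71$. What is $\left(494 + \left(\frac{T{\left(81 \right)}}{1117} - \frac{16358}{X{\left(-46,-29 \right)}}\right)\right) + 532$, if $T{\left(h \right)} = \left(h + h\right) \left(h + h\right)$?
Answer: $\frac{6292143652}{6012811} \approx 1046.5$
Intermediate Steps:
$T{\left(h \right)} = 4 h^{2}$ ($T{\left(h \right)} = 2 h 2 h = 4 h^{2}$)
$X{\left(Q,d \right)} = - 73 d - 71 Q$ ($X{\left(Q,d \right)} = - 71 Q - 73 d = - 73 d - 71 Q$)
$\left(494 + \left(\frac{T{\left(81 \right)}}{1117} - \frac{16358}{X{\left(-46,-29 \right)}}\right)\right) + 532 = \left(494 + \left(\frac{4 \cdot 81^{2}}{1117} - \frac{16358}{\left(-73\right) \left(-29\right) - -3266}\right)\right) + 532 = \left(494 + \left(4 \cdot 6561 \cdot \frac{1}{1117} - \frac{16358}{2117 + 3266}\right)\right) + 532 = \left(494 + \left(26244 \cdot \frac{1}{1117} - \frac{16358}{5383}\right)\right) + 532 = \left(494 + \left(\frac{26244}{1117} - \frac{16358}{5383}\right)\right) + 532 = \left(494 + \frac{122999566}{6012811}\right) + 532 = \frac{3093328200}{6012811} + 532 = \frac{6292143652}{6012811}$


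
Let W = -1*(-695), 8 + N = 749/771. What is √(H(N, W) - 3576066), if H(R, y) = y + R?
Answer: 26*I*√3144010785/771 ≈ 1890.9*I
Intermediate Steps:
N = -5419/771 (N = -8 + 749/771 = -5419/771 ≈ -7.0285)
W = 695
H(R, y) = R + y
√(H(N, W) - 3576066) = √((-5419/771 + 695) - 3576066) = √(530426/771 - 3576066) = √(-2756616460/771) = 26*I*√3144010785/771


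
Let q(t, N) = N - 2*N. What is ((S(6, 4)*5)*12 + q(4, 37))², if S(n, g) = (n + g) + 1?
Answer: 388129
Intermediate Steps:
S(n, g) = 1 + g + n (S(n, g) = (g + n) + 1 = 1 + g + n)
q(t, N) = -N
((S(6, 4)*5)*12 + q(4, 37))² = (((1 + 4 + 6)*5)*12 - 1*37)² = ((11*5)*12 - 37)² = (55*12 - 37)² = (660 - 37)² = 623² = 388129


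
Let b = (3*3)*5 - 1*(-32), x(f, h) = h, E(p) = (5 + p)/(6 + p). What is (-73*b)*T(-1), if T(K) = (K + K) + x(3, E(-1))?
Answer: 33726/5 ≈ 6745.2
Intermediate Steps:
E(p) = (5 + p)/(6 + p)
T(K) = ⅘ + 2*K (T(K) = (K + K) + (5 - 1)/(6 - 1) = 2*K + 4/5 = 2*K + (⅕)*4 = 2*K + ⅘ = ⅘ + 2*K)
b = 77 (b = 9*5 + 32 = 45 + 32 = 77)
(-73*b)*T(-1) = (-73*77)*(⅘ + 2*(-1)) = -5621*(⅘ - 2) = -5621*(-6/5) = 33726/5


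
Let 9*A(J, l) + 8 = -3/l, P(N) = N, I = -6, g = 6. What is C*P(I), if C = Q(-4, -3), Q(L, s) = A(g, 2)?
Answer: 19/3 ≈ 6.3333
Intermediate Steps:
A(J, l) = -8/9 - 1/(3*l) (A(J, l) = -8/9 + (-3/l)/9 = -8/9 - 1/(3*l))
Q(L, s) = -19/18 (Q(L, s) = (⅑)*(-3 - 8*2)/2 = (⅑)*(½)*(-3 - 16) = (⅑)*(½)*(-19) = -19/18)
C = -19/18 ≈ -1.0556
C*P(I) = -19/18*(-6) = 19/3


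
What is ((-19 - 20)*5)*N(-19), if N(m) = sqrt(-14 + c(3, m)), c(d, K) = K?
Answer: -195*I*sqrt(33) ≈ -1120.2*I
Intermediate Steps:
N(m) = sqrt(-14 + m)
((-19 - 20)*5)*N(-19) = ((-19 - 20)*5)*sqrt(-14 - 19) = (-39*5)*sqrt(-33) = -195*I*sqrt(33)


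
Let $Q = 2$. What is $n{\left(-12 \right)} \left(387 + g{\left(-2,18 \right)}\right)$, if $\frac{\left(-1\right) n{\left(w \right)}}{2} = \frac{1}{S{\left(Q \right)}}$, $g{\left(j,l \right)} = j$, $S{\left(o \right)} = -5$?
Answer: $154$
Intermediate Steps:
$n{\left(w \right)} = \frac{2}{5}$ ($n{\left(w \right)} = - \frac{2}{-5} = \left(-2\right) \left(- \frac{1}{5}\right) = \frac{2}{5}$)
$n{\left(-12 \right)} \left(387 + g{\left(-2,18 \right)}\right) = \frac{2 \left(387 - 2\right)}{5} = \frac{2}{5} \cdot 385 = 154$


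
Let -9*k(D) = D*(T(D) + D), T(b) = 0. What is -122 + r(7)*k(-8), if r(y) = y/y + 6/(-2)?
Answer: -970/9 ≈ -107.78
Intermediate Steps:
k(D) = -D²/9 (k(D) = -D*(0 + D)/9 = -D*D/9 = -D²/9)
r(y) = -2 (r(y) = 1 + 6*(-½) = 1 - 3 = -2)
-122 + r(7)*k(-8) = -122 - (-2)*(-8)²/9 = -122 - (-2)*64/9 = -122 - 2*(-64/9) = -122 + 128/9 = -970/9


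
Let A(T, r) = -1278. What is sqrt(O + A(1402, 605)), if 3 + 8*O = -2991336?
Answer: 3*I*sqrt(667014)/4 ≈ 612.53*I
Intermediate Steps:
O = -2991339/8 (O = -3/8 + (1/8)*(-2991336) = -3/8 - 373917 = -2991339/8 ≈ -3.7392e+5)
sqrt(O + A(1402, 605)) = sqrt(-2991339/8 - 1278) = sqrt(-3001563/8) = 3*I*sqrt(667014)/4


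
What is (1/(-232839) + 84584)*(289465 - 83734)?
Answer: 450195523414525/25871 ≈ 1.7402e+10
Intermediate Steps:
(1/(-232839) + 84584)*(289465 - 83734) = (-1/232839 + 84584)*205731 = (19694453975/232839)*205731 = 450195523414525/25871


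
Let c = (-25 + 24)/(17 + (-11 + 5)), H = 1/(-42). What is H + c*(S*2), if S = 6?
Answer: -515/462 ≈ -1.1147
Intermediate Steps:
H = -1/42 ≈ -0.023810
c = -1/11 (c = -1/(17 - 6) = -1/11 ≈ -0.090909)
H + c*(S*2) = -1/42 - 6*2/11 = -1/42 - 1/11*12 = -1/42 - 12/11 = -515/462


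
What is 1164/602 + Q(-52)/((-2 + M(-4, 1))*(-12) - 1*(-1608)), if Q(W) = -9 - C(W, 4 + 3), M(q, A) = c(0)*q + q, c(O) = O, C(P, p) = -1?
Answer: 17417/9030 ≈ 1.9288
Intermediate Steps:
M(q, A) = q (M(q, A) = 0*q + q = 0 + q = q)
Q(W) = -8 (Q(W) = -9 - 1*(-1) = -9 + 1 = -8)
1164/602 + Q(-52)/((-2 + M(-4, 1))*(-12) - 1*(-1608)) = 1164/602 - 8/((-2 - 4)*(-12) - 1*(-1608)) = 1164*(1/602) - 8/(-6*(-12) + 1608) = 582/301 - 8/(72 + 1608) = 582/301 - 8/1680 = 582/301 - 8*1/1680 = 582/301 - 1/210 = 17417/9030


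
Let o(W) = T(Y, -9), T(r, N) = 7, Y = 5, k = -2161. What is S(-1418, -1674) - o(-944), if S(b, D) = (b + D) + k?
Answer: -5260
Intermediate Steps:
o(W) = 7
S(b, D) = -2161 + D + b (S(b, D) = (b + D) - 2161 = (D + b) - 2161 = -2161 + D + b)
S(-1418, -1674) - o(-944) = (-2161 - 1674 - 1418) - 1*7 = -5253 - 7 = -5260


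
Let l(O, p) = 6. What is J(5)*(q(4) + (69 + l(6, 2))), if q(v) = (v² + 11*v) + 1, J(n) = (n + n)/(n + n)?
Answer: 136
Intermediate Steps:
J(n) = 1 (J(n) = (2*n)/((2*n)) = (2*n)*(1/(2*n)) = 1)
q(v) = 1 + v² + 11*v
J(5)*(q(4) + (69 + l(6, 2))) = 1*((1 + 4² + 11*4) + (69 + 6)) = 1*((1 + 16 + 44) + 75) = 1*(61 + 75) = 1*136 = 136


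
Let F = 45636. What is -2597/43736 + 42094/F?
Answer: 61518089/71283432 ≈ 0.86301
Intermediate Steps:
-2597/43736 + 42094/F = -2597/43736 + 42094/45636 = -2597*1/43736 + 42094*(1/45636) = -371/6248 + 21047/22818 = 61518089/71283432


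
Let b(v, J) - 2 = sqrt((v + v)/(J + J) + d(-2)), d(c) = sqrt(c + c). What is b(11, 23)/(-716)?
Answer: -1/358 - sqrt(253 + 1058*I)/16468 ≈ -0.0043656 - 0.0012406*I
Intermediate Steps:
d(c) = sqrt(2)*sqrt(c) (d(c) = sqrt(2*c) = sqrt(2)*sqrt(c))
b(v, J) = 2 + sqrt(2*I + v/J) (b(v, J) = 2 + sqrt((v + v)/(J + J) + sqrt(2)*sqrt(-2)) = 2 + sqrt((2*v)/((2*J)) + sqrt(2)*(I*sqrt(2))) = 2 + sqrt((2*v)*(1/(2*J)) + 2*I) = 2 + sqrt(v/J + 2*I) = 2 + sqrt(2*I + v/J))
b(11, 23)/(-716) = (2 + sqrt(2*I + 11/23))/(-716) = (2 + sqrt(2*I + 11*(1/23)))*(-1/716) = (2 + sqrt(2*I + 11/23))*(-1/716) = (2 + sqrt(11/23 + 2*I))*(-1/716) = -1/358 - sqrt(11/23 + 2*I)/716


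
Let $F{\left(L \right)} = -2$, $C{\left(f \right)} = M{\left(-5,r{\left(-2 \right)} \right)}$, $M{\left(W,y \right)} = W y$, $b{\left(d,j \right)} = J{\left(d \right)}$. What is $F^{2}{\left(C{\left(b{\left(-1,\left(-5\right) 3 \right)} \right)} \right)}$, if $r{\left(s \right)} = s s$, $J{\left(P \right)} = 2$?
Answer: $4$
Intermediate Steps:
$r{\left(s \right)} = s^{2}$
$b{\left(d,j \right)} = 2$
$C{\left(f \right)} = -20$ ($C{\left(f \right)} = - 5 \left(-2\right)^{2} = \left(-5\right) 4 = -20$)
$F^{2}{\left(C{\left(b{\left(-1,\left(-5\right) 3 \right)} \right)} \right)} = \left(-2\right)^{2} = 4$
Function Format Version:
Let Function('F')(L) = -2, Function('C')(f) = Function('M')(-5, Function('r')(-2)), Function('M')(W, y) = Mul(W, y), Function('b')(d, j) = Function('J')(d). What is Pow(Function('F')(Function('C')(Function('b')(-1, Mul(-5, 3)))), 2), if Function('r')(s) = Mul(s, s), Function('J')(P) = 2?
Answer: 4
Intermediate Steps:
Function('r')(s) = Pow(s, 2)
Function('b')(d, j) = 2
Function('C')(f) = -20 (Function('C')(f) = Mul(-5, Pow(-2, 2)) = Mul(-5, 4) = -20)
Pow(Function('F')(Function('C')(Function('b')(-1, Mul(-5, 3)))), 2) = Pow(-2, 2) = 4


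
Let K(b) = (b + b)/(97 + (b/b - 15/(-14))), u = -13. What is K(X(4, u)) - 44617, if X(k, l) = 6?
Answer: -61883611/1387 ≈ -44617.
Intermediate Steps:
K(b) = 28*b/1387 (K(b) = (2*b)/(97 + (1 - 15*(-1/14))) = (2*b)/(97 + (1 + 15/14)) = (2*b)/(97 + 29/14) = (2*b)/(1387/14) = (2*b)*(14/1387) = 28*b/1387)
K(X(4, u)) - 44617 = (28/1387)*6 - 44617 = 168/1387 - 44617 = -61883611/1387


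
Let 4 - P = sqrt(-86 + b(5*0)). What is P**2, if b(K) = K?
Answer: (4 - I*sqrt(86))**2 ≈ -70.0 - 74.189*I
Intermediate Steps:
P = 4 - I*sqrt(86) (P = 4 - sqrt(-86 + 5*0) = 4 - sqrt(-86 + 0) = 4 - sqrt(-86) = 4 - I*sqrt(86) ≈ 4.0 - 9.2736*I)
P**2 = (4 - I*sqrt(86))**2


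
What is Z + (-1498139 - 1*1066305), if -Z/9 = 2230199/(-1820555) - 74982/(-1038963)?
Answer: -1616866240447354939/630496428155 ≈ -2.5644e+6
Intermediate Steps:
Z = 6541756165881/630496428155 (Z = -9*(2230199/(-1820555) - 74982/(-1038963)) = -9*(2230199*(-1/1820555) - 74982*(-1/1038963)) = -9*(-2230199/1820555 + 24994/346321) = -9*(-726861796209/630496428155) = 6541756165881/630496428155 ≈ 10.376)
Z + (-1498139 - 1*1066305) = 6541756165881/630496428155 + (-1498139 - 1*1066305) = 6541756165881/630496428155 + (-1498139 - 1066305) = 6541756165881/630496428155 - 2564444 = -1616866240447354939/630496428155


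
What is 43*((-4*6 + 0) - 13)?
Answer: -1591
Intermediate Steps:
43*((-4*6 + 0) - 13) = 43*((-24 + 0) - 13) = 43*(-24 - 13) = 43*(-37) = -1591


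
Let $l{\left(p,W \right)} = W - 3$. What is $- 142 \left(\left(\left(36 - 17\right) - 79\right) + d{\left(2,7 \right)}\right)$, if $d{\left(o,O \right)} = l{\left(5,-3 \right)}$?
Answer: $9372$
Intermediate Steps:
$l{\left(p,W \right)} = -3 + W$
$d{\left(o,O \right)} = -6$ ($d{\left(o,O \right)} = -3 - 3 = -6$)
$- 142 \left(\left(\left(36 - 17\right) - 79\right) + d{\left(2,7 \right)}\right) = - 142 \left(\left(\left(36 - 17\right) - 79\right) - 6\right) = - 142 \left(\left(19 - 79\right) - 6\right) = - 142 \left(-60 - 6\right) = \left(-142\right) \left(-66\right) = 9372$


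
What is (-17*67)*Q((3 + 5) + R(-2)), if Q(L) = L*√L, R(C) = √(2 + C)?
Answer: -18224*√2 ≈ -25773.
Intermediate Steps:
Q(L) = L^(3/2)
(-17*67)*Q((3 + 5) + R(-2)) = (-17*67)*((3 + 5) + √(2 - 2))^(3/2) = -1139*(8 + √0)^(3/2) = -1139*(8 + 0)^(3/2) = -18224*√2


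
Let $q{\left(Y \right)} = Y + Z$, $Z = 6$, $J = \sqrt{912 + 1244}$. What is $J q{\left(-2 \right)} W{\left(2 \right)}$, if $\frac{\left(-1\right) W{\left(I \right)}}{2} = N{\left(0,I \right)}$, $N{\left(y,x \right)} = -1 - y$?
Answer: $112 \sqrt{11} \approx 371.46$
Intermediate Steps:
$J = 14 \sqrt{11}$ ($J = \sqrt{2156} = 14 \sqrt{11} \approx 46.433$)
$W{\left(I \right)} = 2$ ($W{\left(I \right)} = - 2 \left(-1 - 0\right) = - 2 \left(-1 + 0\right) = \left(-2\right) \left(-1\right) = 2$)
$q{\left(Y \right)} = 6 + Y$ ($q{\left(Y \right)} = Y + 6 = 6 + Y$)
$J q{\left(-2 \right)} W{\left(2 \right)} = 14 \sqrt{11} \left(6 - 2\right) 2 = 14 \sqrt{11} \cdot 4 \cdot 2 = 14 \sqrt{11} \cdot 8 = 112 \sqrt{11}$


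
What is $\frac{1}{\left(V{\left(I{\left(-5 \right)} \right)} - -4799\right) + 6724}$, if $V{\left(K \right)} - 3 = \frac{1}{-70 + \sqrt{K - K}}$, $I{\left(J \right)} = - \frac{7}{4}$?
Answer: $\frac{70}{806819} \approx 8.676 \cdot 10^{-5}$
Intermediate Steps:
$I{\left(J \right)} = - \frac{7}{4}$ ($I{\left(J \right)} = \left(-7\right) \frac{1}{4} = - \frac{7}{4}$)
$V{\left(K \right)} = \frac{209}{70}$ ($V{\left(K \right)} = 3 + \frac{1}{-70 + \sqrt{K - K}} = 3 + \frac{1}{-70 + \sqrt{0}} = 3 + \frac{1}{-70 + 0} = 3 + \frac{1}{-70} = 3 - \frac{1}{70} = \frac{209}{70}$)
$\frac{1}{\left(V{\left(I{\left(-5 \right)} \right)} - -4799\right) + 6724} = \frac{1}{\left(\frac{209}{70} - -4799\right) + 6724} = \frac{1}{\left(\frac{209}{70} + 4799\right) + 6724} = \frac{1}{\frac{336139}{70} + 6724} = \frac{1}{\frac{806819}{70}} = \frac{70}{806819}$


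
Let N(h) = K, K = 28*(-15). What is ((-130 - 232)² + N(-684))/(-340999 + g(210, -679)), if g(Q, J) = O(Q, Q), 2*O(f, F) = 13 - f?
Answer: -261248/682195 ≈ -0.38295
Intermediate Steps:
O(f, F) = 13/2 - f/2 (O(f, F) = (13 - f)/2 = 13/2 - f/2)
g(Q, J) = 13/2 - Q/2
K = -420
N(h) = -420
((-130 - 232)² + N(-684))/(-340999 + g(210, -679)) = ((-130 - 232)² - 420)/(-340999 + (13/2 - ½*210)) = ((-362)² - 420)/(-340999 + (13/2 - 105)) = (131044 - 420)/(-340999 - 197/2) = 130624/(-682195/2) = 130624*(-2/682195) = -261248/682195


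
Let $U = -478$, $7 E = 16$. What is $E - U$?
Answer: $\frac{3362}{7} \approx 480.29$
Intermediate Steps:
$E = \frac{16}{7}$ ($E = \frac{1}{7} \cdot 16 = \frac{16}{7} \approx 2.2857$)
$E - U = \frac{16}{7} - -478 = \frac{16}{7} + 478 = \frac{3362}{7}$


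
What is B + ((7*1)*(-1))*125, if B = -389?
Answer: -1264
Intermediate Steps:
B + ((7*1)*(-1))*125 = -389 + ((7*1)*(-1))*125 = -389 + (7*(-1))*125 = -389 - 7*125 = -389 - 875 = -1264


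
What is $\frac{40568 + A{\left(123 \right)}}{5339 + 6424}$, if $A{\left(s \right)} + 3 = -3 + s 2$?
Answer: $\frac{40808}{11763} \approx 3.4692$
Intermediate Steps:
$A{\left(s \right)} = -6 + 2 s$ ($A{\left(s \right)} = -3 + \left(-3 + s 2\right) = -3 + \left(-3 + 2 s\right) = -6 + 2 s$)
$\frac{40568 + A{\left(123 \right)}}{5339 + 6424} = \frac{40568 + \left(-6 + 2 \cdot 123\right)}{5339 + 6424} = \frac{40568 + \left(-6 + 246\right)}{11763} = \left(40568 + 240\right) \frac{1}{11763} = 40808 \cdot \frac{1}{11763} = \frac{40808}{11763}$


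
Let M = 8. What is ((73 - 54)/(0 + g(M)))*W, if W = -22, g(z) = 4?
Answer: -209/2 ≈ -104.50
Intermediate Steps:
((73 - 54)/(0 + g(M)))*W = ((73 - 54)/(0 + 4))*(-22) = (19/4)*(-22) = -209/2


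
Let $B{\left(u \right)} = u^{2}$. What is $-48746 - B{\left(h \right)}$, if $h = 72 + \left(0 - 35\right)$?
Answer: $-50115$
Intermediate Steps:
$h = 37$ ($h = 72 - 35 = 37$)
$-48746 - B{\left(h \right)} = -48746 - 37^{2} = -48746 - 1369 = -50115$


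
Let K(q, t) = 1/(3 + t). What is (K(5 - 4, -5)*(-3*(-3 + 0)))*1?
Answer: -9/2 ≈ -4.5000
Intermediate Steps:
(K(5 - 4, -5)*(-3*(-3 + 0)))*1 = ((-3*(-3 + 0))/(3 - 5))*1 = ((-3*(-3))/(-2))*1 = -1/2*9*1 = -9/2*1 = -9/2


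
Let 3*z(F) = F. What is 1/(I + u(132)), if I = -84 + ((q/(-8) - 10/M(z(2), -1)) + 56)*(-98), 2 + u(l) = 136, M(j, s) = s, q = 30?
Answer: -2/12101 ≈ -0.00016528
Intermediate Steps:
z(F) = F/3
u(l) = 134 (u(l) = -2 + 136 = 134)
I = -12369/2 (I = -84 + ((30/(-8) - 10/(-1)) + 56)*(-98) = -84 + ((30*(-⅛) - 10*(-1)) + 56)*(-98) = -84 + ((-15/4 + 10) + 56)*(-98) = -84 + (25/4 + 56)*(-98) = -84 + (249/4)*(-98) = -84 - 12201/2 = -12369/2 ≈ -6184.5)
1/(I + u(132)) = 1/(-12369/2 + 134) = 1/(-12101/2) = -2/12101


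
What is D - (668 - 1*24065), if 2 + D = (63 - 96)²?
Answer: 24484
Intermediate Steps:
D = 1087 (D = -2 + (63 - 96)² = -2 + (-33)² = -2 + 1089 = 1087)
D - (668 - 1*24065) = 1087 - (668 - 1*24065) = 1087 - (668 - 24065) = 1087 - 1*(-23397) = 1087 + 23397 = 24484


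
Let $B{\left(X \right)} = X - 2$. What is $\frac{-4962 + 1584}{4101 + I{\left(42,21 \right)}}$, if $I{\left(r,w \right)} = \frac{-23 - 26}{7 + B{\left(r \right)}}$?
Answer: $- \frac{79383}{96349} \approx -0.82391$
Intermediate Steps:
$B{\left(X \right)} = -2 + X$
$I{\left(r,w \right)} = - \frac{49}{5 + r}$ ($I{\left(r,w \right)} = \frac{-23 - 26}{7 + \left(-2 + r\right)} = - \frac{49}{5 + r}$)
$\frac{-4962 + 1584}{4101 + I{\left(42,21 \right)}} = \frac{-4962 + 1584}{4101 - \frac{49}{5 + 42}} = - \frac{3378}{4101 - \frac{49}{47}} = - \frac{3378}{\frac{192698}{47}} = \left(-3378\right) \frac{47}{192698} = - \frac{79383}{96349}$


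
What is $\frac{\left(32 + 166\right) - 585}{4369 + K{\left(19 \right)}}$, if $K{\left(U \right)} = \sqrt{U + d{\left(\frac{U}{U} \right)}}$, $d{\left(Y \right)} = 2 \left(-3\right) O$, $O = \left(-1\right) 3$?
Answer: $- \frac{563601}{6362708} + \frac{129 \sqrt{37}}{6362708} \approx -0.088455$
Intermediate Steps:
$O = -3$
$d{\left(Y \right)} = 18$ ($d{\left(Y \right)} = 2 \left(-3\right) \left(-3\right) = \left(-6\right) \left(-3\right) = 18$)
$K{\left(U \right)} = \sqrt{18 + U}$ ($K{\left(U \right)} = \sqrt{U + 18} = \sqrt{18 + U}$)
$\frac{\left(32 + 166\right) - 585}{4369 + K{\left(19 \right)}} = \frac{\left(32 + 166\right) - 585}{4369 + \sqrt{18 + 19}} = \frac{198 - 585}{4369 + \sqrt{37}} = - \frac{387}{4369 + \sqrt{37}}$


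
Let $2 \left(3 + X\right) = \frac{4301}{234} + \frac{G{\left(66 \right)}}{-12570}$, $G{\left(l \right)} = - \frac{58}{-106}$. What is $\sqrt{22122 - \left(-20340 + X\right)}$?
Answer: $\frac{\sqrt{796133937537660670}}{4330365} \approx 206.05$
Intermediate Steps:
$G{\left(l \right)} = \frac{29}{53}$ ($G{\left(l \right)} = \left(-58\right) \left(- \frac{1}{106}\right) = \frac{29}{53}$)
$X = \frac{80416816}{12991095}$ ($X = -3 + \frac{\frac{4301}{234} + \frac{29}{53 \left(-12570\right)}}{2} = -3 + \frac{4301 \cdot \frac{1}{234} + \frac{29}{53} \left(- \frac{1}{12570}\right)}{2} = -3 + \frac{\frac{4301}{234} - \frac{29}{666210}}{2} = -3 + \frac{1}{2} \cdot \frac{238780202}{12991095} = -3 + \frac{119390101}{12991095} = \frac{80416816}{12991095} \approx 6.1901$)
$\sqrt{22122 - \left(-20340 + X\right)} = \sqrt{22122 + \left(20340 - \frac{80416816}{12991095}\right)} = \sqrt{22122 + \frac{264158455484}{12991095}} = \sqrt{\frac{551547459074}{12991095}} = \frac{\sqrt{796133937537660670}}{4330365}$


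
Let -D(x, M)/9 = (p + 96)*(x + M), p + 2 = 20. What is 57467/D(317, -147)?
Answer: -57467/174420 ≈ -0.32947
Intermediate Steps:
p = 18 (p = -2 + 20 = 18)
D(x, M) = -1026*M - 1026*x (D(x, M) = -9*(18 + 96)*(x + M) = -1026*(M + x) = -9*(114*M + 114*x) = -1026*M - 1026*x)
57467/D(317, -147) = 57467/(-1026*(-147) - 1026*317) = 57467/(150822 - 325242) = 57467/(-174420) = 57467*(-1/174420) = -57467/174420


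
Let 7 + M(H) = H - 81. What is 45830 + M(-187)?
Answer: 45555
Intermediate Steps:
M(H) = -88 + H (M(H) = -7 + (H - 81) = -7 + (-81 + H) = -88 + H)
45830 + M(-187) = 45830 + (-88 - 187) = 45830 - 275 = 45555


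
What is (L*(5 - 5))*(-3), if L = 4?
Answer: 0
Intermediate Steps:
(L*(5 - 5))*(-3) = (4*(5 - 5))*(-3) = (4*0)*(-3) = 0*(-3) = 0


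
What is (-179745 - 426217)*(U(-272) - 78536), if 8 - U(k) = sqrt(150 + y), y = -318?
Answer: 47584983936 + 1211924*I*sqrt(42) ≈ 4.7585e+10 + 7.8542e+6*I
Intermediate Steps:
U(k) = 8 - 2*I*sqrt(42) (U(k) = 8 - sqrt(150 - 318) = 8 - sqrt(-168) = 8 - 2*I*sqrt(42))
(-179745 - 426217)*(U(-272) - 78536) = (-179745 - 426217)*((8 - 2*I*sqrt(42)) - 78536) = -605962*(-78528 - 2*I*sqrt(42)) = 47584983936 + 1211924*I*sqrt(42)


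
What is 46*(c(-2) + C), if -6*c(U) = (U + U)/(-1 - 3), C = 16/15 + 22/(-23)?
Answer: -13/5 ≈ -2.6000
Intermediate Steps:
C = 38/345 (C = 16*(1/15) + 22*(-1/23) = 16/15 - 22/23 = 38/345 ≈ 0.11014)
c(U) = U/12 (c(U) = -(U + U)/(6*(-1 - 3)) = -2*U/(6*(-4)) = -2*U*(-1)/(6*4) = -(-1)*U/12 = U/12)
46*(c(-2) + C) = 46*((1/12)*(-2) + 38/345) = 46*(-⅙ + 38/345) = 46*(-13/230) = -13/5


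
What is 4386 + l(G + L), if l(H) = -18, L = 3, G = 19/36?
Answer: 4368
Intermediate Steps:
G = 19/36 (G = 19*(1/36) = 19/36 ≈ 0.52778)
4386 + l(G + L) = 4386 - 18 = 4368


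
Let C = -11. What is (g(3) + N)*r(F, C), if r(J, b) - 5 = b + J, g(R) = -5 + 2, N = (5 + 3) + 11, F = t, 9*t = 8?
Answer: -736/9 ≈ -81.778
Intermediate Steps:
t = 8/9 (t = (⅑)*8 = 8/9 ≈ 0.88889)
F = 8/9 ≈ 0.88889
N = 19 (N = 8 + 11 = 19)
g(R) = -3
r(J, b) = 5 + J + b (r(J, b) = 5 + (b + J) = 5 + (J + b) = 5 + J + b)
(g(3) + N)*r(F, C) = (-3 + 19)*(5 + 8/9 - 11) = 16*(-46/9) = -736/9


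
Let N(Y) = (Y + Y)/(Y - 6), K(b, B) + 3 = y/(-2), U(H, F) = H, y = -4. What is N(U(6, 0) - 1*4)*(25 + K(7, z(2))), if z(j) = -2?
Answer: -24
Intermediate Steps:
K(b, B) = -1 (K(b, B) = -3 - 4/(-2) = -3 - 4*(-1/2) = -3 + 2 = -1)
N(Y) = 2*Y/(-6 + Y) (N(Y) = (2*Y)/(-6 + Y) = 2*Y/(-6 + Y))
N(U(6, 0) - 1*4)*(25 + K(7, z(2))) = (2*(6 - 1*4)/(-6 + (6 - 1*4)))*(25 - 1) = (2*(6 - 4)/(-6 + (6 - 4)))*24 = (2*2/(-6 + 2))*24 = (2*2/(-4))*24 = (2*2*(-1/4))*24 = -1*24 = -24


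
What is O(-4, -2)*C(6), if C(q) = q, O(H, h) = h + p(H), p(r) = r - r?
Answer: -12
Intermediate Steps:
p(r) = 0
O(H, h) = h (O(H, h) = h + 0 = h)
O(-4, -2)*C(6) = -2*6 = -12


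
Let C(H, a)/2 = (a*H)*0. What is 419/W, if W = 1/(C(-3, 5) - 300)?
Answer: -125700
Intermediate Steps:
C(H, a) = 0 (C(H, a) = 2*((a*H)*0) = 2*((H*a)*0) = 2*0 = 0)
W = -1/300 (W = 1/(0 - 300) = 1/(-300) = -1/300 ≈ -0.0033333)
419/W = 419/(-1/300) = 419*(-300) = -125700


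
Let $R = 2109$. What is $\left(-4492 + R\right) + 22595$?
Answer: $20212$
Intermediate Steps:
$\left(-4492 + R\right) + 22595 = \left(-4492 + 2109\right) + 22595 = -2383 + 22595 = 20212$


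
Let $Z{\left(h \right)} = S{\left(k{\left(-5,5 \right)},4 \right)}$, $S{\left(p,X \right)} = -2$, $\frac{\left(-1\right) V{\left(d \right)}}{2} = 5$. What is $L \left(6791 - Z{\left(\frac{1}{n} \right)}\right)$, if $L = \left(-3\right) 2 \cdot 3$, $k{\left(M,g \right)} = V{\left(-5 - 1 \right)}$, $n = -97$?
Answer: $-122274$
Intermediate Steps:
$V{\left(d \right)} = -10$ ($V{\left(d \right)} = \left(-2\right) 5 = -10$)
$k{\left(M,g \right)} = -10$
$Z{\left(h \right)} = -2$
$L = -18$ ($L = \left(-6\right) 3 = -18$)
$L \left(6791 - Z{\left(\frac{1}{n} \right)}\right) = - 18 \left(6791 - -2\right) = - 18 \left(6791 + 2\right) = \left(-18\right) 6793 = -122274$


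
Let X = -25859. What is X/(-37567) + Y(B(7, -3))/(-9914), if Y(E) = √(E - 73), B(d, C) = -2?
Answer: 25859/37567 - 5*I*√3/9914 ≈ 0.68834 - 0.00087354*I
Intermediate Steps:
Y(E) = √(-73 + E)
X/(-37567) + Y(B(7, -3))/(-9914) = -25859/(-37567) + √(-73 - 2)/(-9914) = -25859*(-1/37567) + √(-75)*(-1/9914) = 25859/37567 + (5*I*√3)*(-1/9914) = 25859/37567 - 5*I*√3/9914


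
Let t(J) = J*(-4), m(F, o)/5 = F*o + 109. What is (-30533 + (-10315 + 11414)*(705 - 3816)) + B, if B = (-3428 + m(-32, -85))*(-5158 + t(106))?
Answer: -63271816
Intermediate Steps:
m(F, o) = 545 + 5*F*o (m(F, o) = 5*(F*o + 109) = 5*(109 + F*o) = 545 + 5*F*o)
t(J) = -4*J
B = -59822294 (B = (-3428 + (545 + 5*(-32)*(-85)))*(-5158 - 4*106) = (-3428 + (545 + 13600))*(-5158 - 424) = (-3428 + 14145)*(-5582) = 10717*(-5582) = -59822294)
(-30533 + (-10315 + 11414)*(705 - 3816)) + B = (-30533 + (-10315 + 11414)*(705 - 3816)) - 59822294 = (-30533 + 1099*(-3111)) - 59822294 = (-30533 - 3418989) - 59822294 = -3449522 - 59822294 = -63271816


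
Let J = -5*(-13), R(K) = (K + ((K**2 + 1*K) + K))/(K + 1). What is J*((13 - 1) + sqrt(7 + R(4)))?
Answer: 780 + 39*sqrt(35) ≈ 1010.7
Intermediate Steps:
R(K) = (K**2 + 3*K)/(1 + K) (R(K) = (K + ((K**2 + K) + K))/(1 + K) = (K + ((K + K**2) + K))/(1 + K) = (K + (K**2 + 2*K))/(1 + K) = (K**2 + 3*K)/(1 + K))
J = 65
J*((13 - 1) + sqrt(7 + R(4))) = 65*((13 - 1) + sqrt(7 + 4*(3 + 4)/(1 + 4))) = 65*(12 + sqrt(7 + 4*7/5)) = 65*(12 + sqrt(7 + 4*(1/5)*7)) = 65*(12 + sqrt(7 + 28/5)) = 65*(12 + sqrt(63/5)) = 65*(12 + 3*sqrt(35)/5) = 780 + 39*sqrt(35)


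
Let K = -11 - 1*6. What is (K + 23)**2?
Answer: 36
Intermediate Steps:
K = -17 (K = -11 - 6 = -17)
(K + 23)**2 = (-17 + 23)**2 = 6**2 = 36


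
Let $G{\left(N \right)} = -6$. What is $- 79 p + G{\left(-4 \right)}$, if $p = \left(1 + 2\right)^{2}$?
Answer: $-717$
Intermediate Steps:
$p = 9$ ($p = 3^{2} = 9$)
$- 79 p + G{\left(-4 \right)} = \left(-79\right) 9 - 6 = -711 - 6 = -717$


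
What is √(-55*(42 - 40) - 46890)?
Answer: 10*I*√470 ≈ 216.79*I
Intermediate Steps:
√(-55*(42 - 40) - 46890) = √(-55*2 - 46890) = √(-110 - 46890) = √(-47000) = 10*I*√470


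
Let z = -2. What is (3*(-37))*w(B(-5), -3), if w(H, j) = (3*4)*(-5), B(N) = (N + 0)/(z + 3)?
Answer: 6660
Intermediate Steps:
B(N) = N (B(N) = (N + 0)/(-2 + 3) = N/1 = N*1 = N)
w(H, j) = -60 (w(H, j) = 12*(-5) = -60)
(3*(-37))*w(B(-5), -3) = (3*(-37))*(-60) = -111*(-60) = 6660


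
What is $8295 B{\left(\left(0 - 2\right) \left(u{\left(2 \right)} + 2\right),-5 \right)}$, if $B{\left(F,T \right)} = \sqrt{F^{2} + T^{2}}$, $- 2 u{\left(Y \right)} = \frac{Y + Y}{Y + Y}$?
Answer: $8295 \sqrt{34} \approx 48368.0$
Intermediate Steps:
$u{\left(Y \right)} = - \frac{1}{2}$ ($u{\left(Y \right)} = - \frac{\left(Y + Y\right) \frac{1}{Y + Y}}{2} = - \frac{2 Y \frac{1}{2 Y}}{2} = \left(- \frac{1}{2}\right) 1 = - \frac{1}{2}$)
$8295 B{\left(\left(0 - 2\right) \left(u{\left(2 \right)} + 2\right),-5 \right)} = 8295 \sqrt{\left(\left(0 - 2\right) \left(- \frac{1}{2} + 2\right)\right)^{2} + \left(-5\right)^{2}} = 8295 \sqrt{\left(\left(0 + \left(-3 + 1\right)\right) \frac{3}{2}\right)^{2} + 25} = 8295 \sqrt{\left(\left(0 - 2\right) \frac{3}{2}\right)^{2} + 25} = 8295 \sqrt{\left(\left(-2\right) \frac{3}{2}\right)^{2} + 25} = 8295 \sqrt{\left(-3\right)^{2} + 25} = 8295 \sqrt{9 + 25} = 8295 \sqrt{34}$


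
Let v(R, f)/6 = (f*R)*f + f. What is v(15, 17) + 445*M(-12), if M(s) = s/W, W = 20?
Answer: 25845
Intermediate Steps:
M(s) = s/20
v(R, f) = 6*f + 6*R*f² (v(R, f) = 6*((f*R)*f + f) = 6*((R*f)*f + f) = 6*(R*f² + f) = 6*(f + R*f²) = 6*f + 6*R*f²)
v(15, 17) + 445*M(-12) = 6*17*(1 + 15*17) + 445*((1/20)*(-12)) = 6*17*(1 + 255) + 445*(-⅗) = 6*17*256 - 267 = 26112 - 267 = 25845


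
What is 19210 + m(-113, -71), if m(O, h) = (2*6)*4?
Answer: 19258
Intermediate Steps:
m(O, h) = 48 (m(O, h) = 12*4 = 48)
19210 + m(-113, -71) = 19210 + 48 = 19258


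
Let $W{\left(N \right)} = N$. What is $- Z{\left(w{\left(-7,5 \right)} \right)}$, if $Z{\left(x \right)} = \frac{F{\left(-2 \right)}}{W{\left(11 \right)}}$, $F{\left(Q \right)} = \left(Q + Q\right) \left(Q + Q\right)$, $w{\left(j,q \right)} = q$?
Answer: $- \frac{16}{11} \approx -1.4545$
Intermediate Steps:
$F{\left(Q \right)} = 4 Q^{2}$ ($F{\left(Q \right)} = 2 Q 2 Q = 4 Q^{2}$)
$Z{\left(x \right)} = \frac{16}{11}$ ($Z{\left(x \right)} = \frac{4 \left(-2\right)^{2}}{11} = 4 \cdot 4 \cdot \frac{1}{11} = 16 \cdot \frac{1}{11} = \frac{16}{11}$)
$- Z{\left(w{\left(-7,5 \right)} \right)} = \left(-1\right) \frac{16}{11} = - \frac{16}{11}$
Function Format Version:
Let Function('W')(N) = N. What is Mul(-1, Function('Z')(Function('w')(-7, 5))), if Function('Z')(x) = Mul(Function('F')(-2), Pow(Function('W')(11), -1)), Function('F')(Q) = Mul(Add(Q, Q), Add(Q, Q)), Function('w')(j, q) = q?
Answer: Rational(-16, 11) ≈ -1.4545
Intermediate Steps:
Function('F')(Q) = Mul(4, Pow(Q, 2)) (Function('F')(Q) = Mul(Mul(2, Q), Mul(2, Q)) = Mul(4, Pow(Q, 2)))
Function('Z')(x) = Rational(16, 11) (Function('Z')(x) = Mul(Mul(4, Pow(-2, 2)), Pow(11, -1)) = Mul(Mul(4, 4), Rational(1, 11)) = Mul(16, Rational(1, 11)) = Rational(16, 11))
Mul(-1, Function('Z')(Function('w')(-7, 5))) = Mul(-1, Rational(16, 11)) = Rational(-16, 11)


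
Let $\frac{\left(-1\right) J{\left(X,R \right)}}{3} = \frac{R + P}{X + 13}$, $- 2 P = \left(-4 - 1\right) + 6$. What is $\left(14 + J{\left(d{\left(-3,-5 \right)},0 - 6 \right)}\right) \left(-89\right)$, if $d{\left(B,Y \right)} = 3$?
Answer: $- \frac{43343}{32} \approx -1354.5$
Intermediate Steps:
$P = - \frac{1}{2}$ ($P = - \frac{\left(-4 - 1\right) + 6}{2} = - \frac{-5 + 6}{2} = \left(- \frac{1}{2}\right) 1 = - \frac{1}{2} \approx -0.5$)
$J{\left(X,R \right)} = - \frac{3 \left(- \frac{1}{2} + R\right)}{13 + X}$ ($J{\left(X,R \right)} = - 3 \frac{R - \frac{1}{2}}{X + 13} = - 3 \frac{- \frac{1}{2} + R}{13 + X} = - \frac{3 \left(- \frac{1}{2} + R\right)}{13 + X}$)
$\left(14 + J{\left(d{\left(-3,-5 \right)},0 - 6 \right)}\right) \left(-89\right) = \left(14 + \frac{3 \left(1 - 2 \left(0 - 6\right)\right)}{2 \left(13 + 3\right)}\right) \left(-89\right) = \left(14 + \frac{3 \left(1 - 2 \left(0 - 6\right)\right)}{2 \cdot 16}\right) \left(-89\right) = \left(14 + \frac{3}{2} \cdot \frac{1}{16} \left(1 - -12\right)\right) \left(-89\right) = \left(14 + \frac{3}{2} \cdot \frac{1}{16} \left(1 + 12\right)\right) \left(-89\right) = \left(14 + \frac{3}{2} \cdot \frac{1}{16} \cdot 13\right) \left(-89\right) = \left(14 + \frac{39}{32}\right) \left(-89\right) = \frac{487}{32} \left(-89\right) = - \frac{43343}{32}$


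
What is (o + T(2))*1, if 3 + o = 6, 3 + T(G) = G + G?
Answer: 4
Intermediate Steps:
T(G) = -3 + 2*G (T(G) = -3 + (G + G) = -3 + 2*G)
o = 3 (o = -3 + 6 = 3)
(o + T(2))*1 = (3 + (-3 + 2*2))*1 = (3 + (-3 + 4))*1 = (3 + 1)*1 = 4*1 = 4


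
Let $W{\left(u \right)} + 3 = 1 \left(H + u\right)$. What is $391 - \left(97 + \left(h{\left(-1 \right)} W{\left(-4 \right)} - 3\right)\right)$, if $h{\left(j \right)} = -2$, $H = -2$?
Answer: $279$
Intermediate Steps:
$W{\left(u \right)} = -5 + u$ ($W{\left(u \right)} = -3 + 1 \left(-2 + u\right) = -3 + \left(-2 + u\right) = -5 + u$)
$391 - \left(97 + \left(h{\left(-1 \right)} W{\left(-4 \right)} - 3\right)\right) = 391 - \left(97 - \left(3 + 2 \left(-5 - 4\right)\right)\right) = 391 - \left(97 - -15\right) = 391 - \left(97 + \left(18 - 3\right)\right) = 391 - \left(97 + 15\right) = 391 - 112 = 279$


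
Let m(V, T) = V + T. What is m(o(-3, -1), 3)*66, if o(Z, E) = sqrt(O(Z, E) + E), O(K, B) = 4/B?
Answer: 198 + 66*I*sqrt(5) ≈ 198.0 + 147.58*I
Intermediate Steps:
o(Z, E) = sqrt(E + 4/E) (o(Z, E) = sqrt(4/E + E) = sqrt(E + 4/E))
m(V, T) = T + V
m(o(-3, -1), 3)*66 = (3 + sqrt(-1 + 4/(-1)))*66 = (3 + sqrt(-1 + 4*(-1)))*66 = (3 + sqrt(-1 - 4))*66 = (3 + sqrt(-5))*66 = (3 + I*sqrt(5))*66 = 198 + 66*I*sqrt(5)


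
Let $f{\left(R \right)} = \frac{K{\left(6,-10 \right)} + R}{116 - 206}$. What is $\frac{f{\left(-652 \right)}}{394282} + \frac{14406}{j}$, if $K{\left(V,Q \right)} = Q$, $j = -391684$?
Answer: $- \frac{31933943092}{868690973745} \approx -0.036761$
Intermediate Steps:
$f{\left(R \right)} = \frac{1}{9} - \frac{R}{90}$ ($f{\left(R \right)} = \frac{-10 + R}{116 - 206} = \frac{-10 + R}{-90} = \left(-10 + R\right) \left(- \frac{1}{90}\right) = \frac{1}{9} - \frac{R}{90}$)
$\frac{f{\left(-652 \right)}}{394282} + \frac{14406}{j} = \frac{\frac{1}{9} - - \frac{326}{45}}{394282} + \frac{14406}{-391684} = \left(\frac{1}{9} + \frac{326}{45}\right) \frac{1}{394282} + 14406 \left(- \frac{1}{391684}\right) = \frac{331}{45} \cdot \frac{1}{394282} - \frac{7203}{195842} = \frac{331}{17742690} - \frac{7203}{195842} = - \frac{31933943092}{868690973745}$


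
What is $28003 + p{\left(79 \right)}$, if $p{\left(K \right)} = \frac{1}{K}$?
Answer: $\frac{2212238}{79} \approx 28003.0$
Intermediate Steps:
$28003 + p{\left(79 \right)} = 28003 + \frac{1}{79} = \frac{2212238}{79}$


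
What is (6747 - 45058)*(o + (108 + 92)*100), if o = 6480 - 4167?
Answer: -854833343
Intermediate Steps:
o = 2313
(6747 - 45058)*(o + (108 + 92)*100) = (6747 - 45058)*(2313 + (108 + 92)*100) = -38311*(2313 + 200*100) = -38311*(2313 + 20000) = -38311*22313 = -854833343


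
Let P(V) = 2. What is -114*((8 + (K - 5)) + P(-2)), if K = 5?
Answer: -1140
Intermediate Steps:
-114*((8 + (K - 5)) + P(-2)) = -114*((8 + (5 - 5)) + 2) = -114*((8 + 0) + 2) = -114*(8 + 2) = -114*10 = -1140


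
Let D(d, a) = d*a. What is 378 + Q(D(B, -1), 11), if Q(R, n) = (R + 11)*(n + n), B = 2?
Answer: 576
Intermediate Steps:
D(d, a) = a*d
Q(R, n) = 2*n*(11 + R) (Q(R, n) = (11 + R)*(2*n) = 2*n*(11 + R))
378 + Q(D(B, -1), 11) = 378 + 2*11*(11 - 1*2) = 378 + 2*11*(11 - 2) = 378 + 2*11*9 = 378 + 198 = 576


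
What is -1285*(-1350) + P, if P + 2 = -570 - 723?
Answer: 1733455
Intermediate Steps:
P = -1295 (P = -2 + (-570 - 723) = -2 - 1293 = -1295)
-1285*(-1350) + P = -1285*(-1350) - 1295 = 1734750 - 1295 = 1733455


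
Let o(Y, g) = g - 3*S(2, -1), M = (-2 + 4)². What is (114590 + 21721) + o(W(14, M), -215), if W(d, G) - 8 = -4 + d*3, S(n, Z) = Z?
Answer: 136099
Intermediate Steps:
M = 4 (M = 2² = 4)
W(d, G) = 4 + 3*d (W(d, G) = 8 + (-4 + d*3) = 8 + (-4 + 3*d) = 4 + 3*d)
o(Y, g) = 3 + g (o(Y, g) = g - 3*(-1) = g + 3 = 3 + g)
(114590 + 21721) + o(W(14, M), -215) = (114590 + 21721) + (3 - 215) = 136311 - 212 = 136099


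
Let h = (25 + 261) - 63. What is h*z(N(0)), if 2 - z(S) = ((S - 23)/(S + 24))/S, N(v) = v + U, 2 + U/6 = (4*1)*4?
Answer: 4032509/9072 ≈ 444.50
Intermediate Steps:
U = 84 (U = -12 + 6*((4*1)*4) = -12 + 6*(4*4) = -12 + 6*16 = -12 + 96 = 84)
N(v) = 84 + v (N(v) = v + 84 = 84 + v)
h = 223 (h = 286 - 63 = 223)
z(S) = 2 - (-23 + S)/(S*(24 + S)) (z(S) = 2 - (S - 23)/(S + 24)/S = 2 - (-23 + S)/(24 + S)/S = 2 - (-23 + S)/(S*(24 + S)))
h*z(N(0)) = 223*((23 + 2*(84 + 0)² + 47*(84 + 0))/((84 + 0)*(24 + (84 + 0)))) = 223*((23 + 2*84² + 47*84)/(84*(24 + 84))) = 223*((1/84)*(23 + 2*7056 + 3948)/108) = 223*((1/84)*(1/108)*(23 + 14112 + 3948)) = 223*((1/84)*(1/108)*18083) = 223*(18083/9072) = 4032509/9072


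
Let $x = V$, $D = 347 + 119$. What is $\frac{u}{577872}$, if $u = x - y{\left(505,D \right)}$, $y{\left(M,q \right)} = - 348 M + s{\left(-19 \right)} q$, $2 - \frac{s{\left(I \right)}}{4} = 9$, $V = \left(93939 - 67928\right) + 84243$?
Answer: $\frac{149521}{288936} \approx 0.51749$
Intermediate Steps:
$D = 466$
$V = 110254$ ($V = 26011 + 84243 = 110254$)
$x = 110254$
$s{\left(I \right)} = -28$ ($s{\left(I \right)} = 8 - 36 = -28$)
$y{\left(M,q \right)} = - 348 M - 28 q$
$u = 299042$ ($u = 110254 - \left(\left(-348\right) 505 - 13048\right) = 110254 - \left(-175740 - 13048\right) = 110254 - -188788 = 110254 + 188788 = 299042$)
$\frac{u}{577872} = \frac{299042}{577872} = 299042 \cdot \frac{1}{577872} = \frac{149521}{288936}$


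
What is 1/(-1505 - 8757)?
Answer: -1/10262 ≈ -9.7447e-5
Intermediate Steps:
1/(-1505 - 8757) = 1/(-10262) = -1/10262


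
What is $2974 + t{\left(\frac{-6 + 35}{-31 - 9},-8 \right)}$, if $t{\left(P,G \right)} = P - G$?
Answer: $\frac{119251}{40} \approx 2981.3$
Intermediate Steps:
$2974 + t{\left(\frac{-6 + 35}{-31 - 9},-8 \right)} = 2974 + \left(\frac{-6 + 35}{-31 - 9} - -8\right) = 2974 + \left(\frac{29}{-40} + 8\right) = 2974 + \left(29 \left(- \frac{1}{40}\right) + 8\right) = 2974 + \left(- \frac{29}{40} + 8\right) = 2974 + \frac{291}{40} = \frac{119251}{40}$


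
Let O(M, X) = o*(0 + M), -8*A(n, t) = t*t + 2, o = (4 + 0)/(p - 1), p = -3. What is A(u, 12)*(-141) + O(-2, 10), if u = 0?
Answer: 10301/4 ≈ 2575.3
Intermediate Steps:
o = -1 (o = (4 + 0)/(-3 - 1) = 4/(-4) = 4*(-1/4) = -1)
A(n, t) = -1/4 - t**2/8 (A(n, t) = -(t*t + 2)/8 = -(t**2 + 2)/8 = -(2 + t**2)/8 = -1/4 - t**2/8)
O(M, X) = -M (O(M, X) = -(0 + M) = -M)
A(u, 12)*(-141) + O(-2, 10) = (-1/4 - 1/8*12**2)*(-141) - 1*(-2) = (-1/4 - 1/8*144)*(-141) + 2 = (-1/4 - 18)*(-141) + 2 = -73/4*(-141) + 2 = 10293/4 + 2 = 10301/4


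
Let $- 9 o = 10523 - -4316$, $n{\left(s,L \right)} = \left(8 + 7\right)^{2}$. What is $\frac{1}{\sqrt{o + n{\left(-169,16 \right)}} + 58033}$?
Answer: $\frac{522297}{30310474615} - \frac{3 i \sqrt{12814}}{30310474615} \approx 1.7232 \cdot 10^{-5} - 1.1204 \cdot 10^{-8} i$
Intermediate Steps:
$n{\left(s,L \right)} = 225$ ($n{\left(s,L \right)} = 15^{2} = 225$)
$o = - \frac{14839}{9}$ ($o = - \frac{10523 - -4316}{9} = - \frac{10523 + 4316}{9} = \left(- \frac{1}{9}\right) 14839 = - \frac{14839}{9} \approx -1648.8$)
$\frac{1}{\sqrt{o + n{\left(-169,16 \right)}} + 58033} = \frac{1}{\sqrt{- \frac{14839}{9} + 225} + 58033} = \frac{1}{\sqrt{- \frac{12814}{9}} + 58033} = \frac{1}{\frac{i \sqrt{12814}}{3} + 58033} = \frac{1}{58033 + \frac{i \sqrt{12814}}{3}}$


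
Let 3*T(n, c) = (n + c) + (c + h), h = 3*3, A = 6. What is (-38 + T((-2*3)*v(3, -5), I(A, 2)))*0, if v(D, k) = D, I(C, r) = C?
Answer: 0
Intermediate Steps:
h = 9
T(n, c) = 3 + n/3 + 2*c/3 (T(n, c) = ((n + c) + (c + 9))/3 = ((c + n) + (9 + c))/3 = (9 + n + 2*c)/3 = 3 + n/3 + 2*c/3)
(-38 + T((-2*3)*v(3, -5), I(A, 2)))*0 = (-38 + (3 + (-2*3*3)/3 + (2/3)*6))*0 = (-38 + (3 + (-6*3)/3 + 4))*0 = (-38 + (3 + (1/3)*(-18) + 4))*0 = (-38 + (3 - 6 + 4))*0 = (-38 + 1)*0 = -37*0 = 0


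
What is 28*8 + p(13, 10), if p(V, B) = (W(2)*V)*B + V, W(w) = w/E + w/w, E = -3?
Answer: 841/3 ≈ 280.33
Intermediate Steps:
W(w) = 1 - w/3 (W(w) = w/(-3) + w/w = w*(-⅓) + 1 = -w/3 + 1 = 1 - w/3)
p(V, B) = V + B*V/3 (p(V, B) = ((1 - ⅓*2)*V)*B + V = ((1 - ⅔)*V)*B + V = (V/3)*B + V = B*V/3 + V = V + B*V/3)
28*8 + p(13, 10) = 28*8 + (⅓)*13*(3 + 10) = 224 + (⅓)*13*13 = 224 + 169/3 = 841/3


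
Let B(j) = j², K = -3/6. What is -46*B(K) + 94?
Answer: 165/2 ≈ 82.500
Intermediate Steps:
K = -½ (K = -3*⅙ = -½ ≈ -0.50000)
-46*B(K) + 94 = -46*(-½)² + 94 = -46*¼ + 94 = -23/2 + 94 = 165/2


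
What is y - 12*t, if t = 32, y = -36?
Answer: -420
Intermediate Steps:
y - 12*t = -36 - 12*32 = -36 - 384 = -420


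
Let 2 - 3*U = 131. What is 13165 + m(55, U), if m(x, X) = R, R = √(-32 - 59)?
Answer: 13165 + I*√91 ≈ 13165.0 + 9.5394*I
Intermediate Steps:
U = -43 (U = ⅔ - ⅓*131 = ⅔ - 131/3 = -43)
R = I*√91 (R = √(-91) = I*√91 ≈ 9.5394*I)
m(x, X) = I*√91
13165 + m(55, U) = 13165 + I*√91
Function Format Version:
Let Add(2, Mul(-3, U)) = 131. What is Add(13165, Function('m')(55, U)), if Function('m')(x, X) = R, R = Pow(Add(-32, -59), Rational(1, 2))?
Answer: Add(13165, Mul(I, Pow(91, Rational(1, 2)))) ≈ Add(13165., Mul(9.5394, I))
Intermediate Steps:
U = -43 (U = Add(Rational(2, 3), Mul(Rational(-1, 3), 131)) = Add(Rational(2, 3), Rational(-131, 3)) = -43)
R = Mul(I, Pow(91, Rational(1, 2))) (R = Pow(-91, Rational(1, 2)) = Mul(I, Pow(91, Rational(1, 2))) ≈ Mul(9.5394, I))
Function('m')(x, X) = Mul(I, Pow(91, Rational(1, 2)))
Add(13165, Function('m')(55, U)) = Add(13165, Mul(I, Pow(91, Rational(1, 2))))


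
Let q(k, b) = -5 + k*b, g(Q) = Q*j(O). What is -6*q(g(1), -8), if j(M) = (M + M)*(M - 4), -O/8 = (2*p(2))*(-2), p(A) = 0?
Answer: 30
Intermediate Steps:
O = 0 (O = -8*2*0*(-2) = -0*(-2) = -8*0 = 0)
j(M) = 2*M*(-4 + M) (j(M) = (2*M)*(-4 + M) = 2*M*(-4 + M))
g(Q) = 0 (g(Q) = Q*(2*0*(-4 + 0)) = Q*(2*0*(-4)) = Q*0 = 0)
q(k, b) = -5 + b*k
-6*q(g(1), -8) = -6*(-5 - 8*0) = -6*(-5 + 0) = -6*(-5) = 30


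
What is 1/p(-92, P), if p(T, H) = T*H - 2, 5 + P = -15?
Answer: 1/1838 ≈ 0.00054407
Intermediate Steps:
P = -20 (P = -5 - 15 = -20)
p(T, H) = -2 + H*T (p(T, H) = H*T - 2 = -2 + H*T)
1/p(-92, P) = 1/(-2 - 20*(-92)) = 1/(-2 + 1840) = 1/1838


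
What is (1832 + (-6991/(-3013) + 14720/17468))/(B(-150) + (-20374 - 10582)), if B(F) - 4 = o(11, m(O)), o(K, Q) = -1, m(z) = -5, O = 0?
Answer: -24146654009/407272485763 ≈ -0.059289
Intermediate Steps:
B(F) = 3 (B(F) = 4 - 1 = 3)
(1832 + (-6991/(-3013) + 14720/17468))/(B(-150) + (-20374 - 10582)) = (1832 + (-6991/(-3013) + 14720/17468))/(3 + (-20374 - 10582)) = (1832 + (-6991*(-1/3013) + 14720*(1/17468)))/(3 - 30956) = (1832 + (6991/3013 + 3680/4367))/(-30953) = (1832 + 41617537/13157771)*(-1/30953) = (24146654009/13157771)*(-1/30953) = -24146654009/407272485763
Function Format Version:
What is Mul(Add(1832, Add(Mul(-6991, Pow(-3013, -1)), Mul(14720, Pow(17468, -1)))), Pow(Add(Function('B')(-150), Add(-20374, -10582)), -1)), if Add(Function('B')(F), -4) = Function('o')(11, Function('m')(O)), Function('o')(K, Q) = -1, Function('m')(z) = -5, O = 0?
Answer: Rational(-24146654009, 407272485763) ≈ -0.059289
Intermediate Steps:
Function('B')(F) = 3 (Function('B')(F) = Add(4, -1) = 3)
Mul(Add(1832, Add(Mul(-6991, Pow(-3013, -1)), Mul(14720, Pow(17468, -1)))), Pow(Add(Function('B')(-150), Add(-20374, -10582)), -1)) = Mul(Add(1832, Add(Mul(-6991, Pow(-3013, -1)), Mul(14720, Pow(17468, -1)))), Pow(Add(3, Add(-20374, -10582)), -1)) = Mul(Add(1832, Add(Mul(-6991, Rational(-1, 3013)), Mul(14720, Rational(1, 17468)))), Pow(Add(3, -30956), -1)) = Mul(Add(1832, Add(Rational(6991, 3013), Rational(3680, 4367))), Pow(-30953, -1)) = Mul(Add(1832, Rational(41617537, 13157771)), Rational(-1, 30953)) = Mul(Rational(24146654009, 13157771), Rational(-1, 30953)) = Rational(-24146654009, 407272485763)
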